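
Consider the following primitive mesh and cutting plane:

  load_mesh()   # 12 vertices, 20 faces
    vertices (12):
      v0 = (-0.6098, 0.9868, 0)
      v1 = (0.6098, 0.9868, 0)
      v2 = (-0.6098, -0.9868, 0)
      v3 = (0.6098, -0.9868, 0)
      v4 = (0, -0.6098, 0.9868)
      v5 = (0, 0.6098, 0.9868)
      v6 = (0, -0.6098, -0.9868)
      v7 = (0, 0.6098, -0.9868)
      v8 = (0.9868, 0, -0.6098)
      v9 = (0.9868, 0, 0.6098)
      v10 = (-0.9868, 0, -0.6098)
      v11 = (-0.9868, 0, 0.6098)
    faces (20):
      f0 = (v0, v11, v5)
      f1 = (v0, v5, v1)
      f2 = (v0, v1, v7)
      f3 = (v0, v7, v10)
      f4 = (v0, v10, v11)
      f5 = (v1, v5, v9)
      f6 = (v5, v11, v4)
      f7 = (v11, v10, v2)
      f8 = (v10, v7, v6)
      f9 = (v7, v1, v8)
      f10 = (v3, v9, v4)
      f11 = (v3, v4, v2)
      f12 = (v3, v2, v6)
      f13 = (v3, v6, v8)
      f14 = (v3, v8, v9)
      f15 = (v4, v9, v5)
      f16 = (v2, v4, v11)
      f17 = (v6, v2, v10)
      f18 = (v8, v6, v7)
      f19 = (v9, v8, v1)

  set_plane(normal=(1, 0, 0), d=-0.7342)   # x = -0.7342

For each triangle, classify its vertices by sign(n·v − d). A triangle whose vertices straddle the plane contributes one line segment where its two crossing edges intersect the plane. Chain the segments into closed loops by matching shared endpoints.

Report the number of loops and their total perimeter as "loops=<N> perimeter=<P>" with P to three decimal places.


loops=1 perimeter=4.286

Straddling triangles (8 of 20):
  (v0,v11,v5) [+-+] → (-0.7342, 0.661182, 0.201218)–(-0.7342, 0.156096, 0.706304)  len=0.7143
  (v0,v7,v10) [++-] → (-0.7342, 0.156096, -0.706304)–(-0.7342, 0.661182, -0.201218)  len=0.7143
  (v0,v10,v11) [+--] → (-0.7342, 0.661182, -0.201218)–(-0.7342, 0.661182, 0.201218)  len=0.4024
  (v5,v11,v4) [+-+] → (-0.7342, 0.156096, 0.706304)–(-0.7342, -0.156096, 0.706304)  len=0.3122
  (v11,v10,v2) [--+] → (-0.7342, -0.661182, -0.201218)–(-0.7342, -0.661182, 0.201218)  len=0.4024
  (v10,v7,v6) [-++] → (-0.7342, 0.156096, -0.706304)–(-0.7342, -0.156096, -0.706304)  len=0.3122
  (v2,v4,v11) [++-] → (-0.7342, -0.156096, 0.706304)–(-0.7342, -0.661182, 0.201218)  len=0.7143
  (v6,v2,v10) [++-] → (-0.7342, -0.661182, -0.201218)–(-0.7342, -0.156096, -0.706304)  len=0.7143

Chained into 1 loop(s):
  loop 1: 8 segments, perimeter = 4.2865
Total perimeter = 4.286


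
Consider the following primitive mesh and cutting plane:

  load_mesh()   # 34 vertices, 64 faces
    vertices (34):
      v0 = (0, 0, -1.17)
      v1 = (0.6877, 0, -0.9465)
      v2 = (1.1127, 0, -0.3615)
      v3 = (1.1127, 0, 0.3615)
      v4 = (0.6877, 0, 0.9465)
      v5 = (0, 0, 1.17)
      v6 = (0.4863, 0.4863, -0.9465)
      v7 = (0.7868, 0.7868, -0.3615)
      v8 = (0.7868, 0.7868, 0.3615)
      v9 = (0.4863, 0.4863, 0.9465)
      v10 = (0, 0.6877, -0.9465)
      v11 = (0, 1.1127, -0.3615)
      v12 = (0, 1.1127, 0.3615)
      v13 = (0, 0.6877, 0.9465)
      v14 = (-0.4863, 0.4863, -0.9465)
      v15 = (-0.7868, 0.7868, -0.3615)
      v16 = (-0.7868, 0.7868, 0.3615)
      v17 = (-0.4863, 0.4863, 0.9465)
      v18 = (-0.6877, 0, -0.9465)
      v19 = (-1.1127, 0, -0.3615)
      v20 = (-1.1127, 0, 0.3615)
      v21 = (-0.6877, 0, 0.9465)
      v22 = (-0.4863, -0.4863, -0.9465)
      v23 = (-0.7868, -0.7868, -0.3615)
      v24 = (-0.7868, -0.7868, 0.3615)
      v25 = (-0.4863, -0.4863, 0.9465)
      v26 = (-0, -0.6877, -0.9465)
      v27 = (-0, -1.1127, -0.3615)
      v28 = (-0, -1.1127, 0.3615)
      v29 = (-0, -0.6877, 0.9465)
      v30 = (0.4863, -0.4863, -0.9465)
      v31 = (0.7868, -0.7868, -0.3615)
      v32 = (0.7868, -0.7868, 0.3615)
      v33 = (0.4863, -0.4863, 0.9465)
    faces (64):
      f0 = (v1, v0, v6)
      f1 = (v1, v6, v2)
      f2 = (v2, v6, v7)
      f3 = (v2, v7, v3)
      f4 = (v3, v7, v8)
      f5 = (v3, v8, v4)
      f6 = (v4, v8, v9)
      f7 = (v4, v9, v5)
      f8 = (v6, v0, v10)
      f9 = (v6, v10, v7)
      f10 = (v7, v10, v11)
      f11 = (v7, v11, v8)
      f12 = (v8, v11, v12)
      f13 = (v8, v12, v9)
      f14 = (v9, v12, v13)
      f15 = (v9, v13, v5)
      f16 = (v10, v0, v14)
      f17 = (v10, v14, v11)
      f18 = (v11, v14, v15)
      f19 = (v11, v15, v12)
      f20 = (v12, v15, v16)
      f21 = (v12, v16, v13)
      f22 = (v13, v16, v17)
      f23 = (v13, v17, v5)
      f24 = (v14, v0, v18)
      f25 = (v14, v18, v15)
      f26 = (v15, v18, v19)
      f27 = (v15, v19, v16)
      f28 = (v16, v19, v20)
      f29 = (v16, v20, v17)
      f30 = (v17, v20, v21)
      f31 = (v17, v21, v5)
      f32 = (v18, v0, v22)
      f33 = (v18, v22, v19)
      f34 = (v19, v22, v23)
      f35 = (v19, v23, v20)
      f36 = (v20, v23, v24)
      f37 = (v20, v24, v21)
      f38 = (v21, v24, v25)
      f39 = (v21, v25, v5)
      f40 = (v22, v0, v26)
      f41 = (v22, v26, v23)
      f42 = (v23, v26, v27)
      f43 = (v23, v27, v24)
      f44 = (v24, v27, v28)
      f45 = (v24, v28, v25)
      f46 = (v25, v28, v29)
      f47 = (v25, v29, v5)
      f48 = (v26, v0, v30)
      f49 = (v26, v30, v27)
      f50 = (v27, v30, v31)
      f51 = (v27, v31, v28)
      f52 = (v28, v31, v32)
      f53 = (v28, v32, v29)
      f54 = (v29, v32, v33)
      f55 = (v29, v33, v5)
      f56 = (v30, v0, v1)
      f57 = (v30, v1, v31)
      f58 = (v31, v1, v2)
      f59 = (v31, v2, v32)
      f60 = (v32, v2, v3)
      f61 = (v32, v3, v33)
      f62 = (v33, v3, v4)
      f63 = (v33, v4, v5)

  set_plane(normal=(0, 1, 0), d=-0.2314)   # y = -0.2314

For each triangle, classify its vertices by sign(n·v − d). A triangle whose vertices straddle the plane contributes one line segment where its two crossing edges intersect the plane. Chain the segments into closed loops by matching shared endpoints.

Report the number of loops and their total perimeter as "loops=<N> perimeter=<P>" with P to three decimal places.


Straddling triangles (20 of 64):
  (v18,v0,v22) [++-] → (-0.2314, -0.2314, -1.06365)–(-0.591866, -0.2314, -0.9465)  len=0.3790
  (v18,v22,v19) [+-+] → (-0.591866, -0.2314, -0.9465)–(-0.814635, -0.2314, -0.639865)  len=0.3790
  (v19,v22,v23) [+--] → (-0.814635, -0.2314, -0.639865)–(-1.01685, -0.2314, -0.3615)  len=0.3441
  (v19,v23,v20) [+-+] → (-1.01685, -0.2314, -0.3615)–(-1.01685, -0.2314, 0.148864)  len=0.5104
  (v20,v23,v24) [+--] → (-1.01685, -0.2314, 0.148864)–(-1.01685, -0.2314, 0.3615)  len=0.2126
  (v20,v24,v21) [+-+] → (-1.01685, -0.2314, 0.3615)–(-0.716846, -0.2314, 0.77445)  len=0.5104
  (v21,v24,v25) [+--] → (-0.716846, -0.2314, 0.77445)–(-0.591866, -0.2314, 0.9465)  len=0.2127
  (v21,v25,v5) [+-+] → (-0.591866, -0.2314, 0.9465)–(-0.2314, -0.2314, 1.06365)  len=0.3790
  (v22,v0,v26) [-+-] → (-0.2314, -0.2314, -1.06365)–(0, -0.2314, -1.0948)  len=0.2335
  (v25,v29,v5) [--+] → (0, -0.2314, 1.0948)–(-0.2314, -0.2314, 1.06365)  len=0.2335
  (v26,v0,v30) [-+-] → (0, -0.2314, -1.0948)–(0.2314, -0.2314, -1.06365)  len=0.2335
  (v29,v33,v5) [--+] → (0.2314, -0.2314, 1.06365)–(0, -0.2314, 1.0948)  len=0.2335
  (v30,v0,v1) [-++] → (0.2314, -0.2314, -1.06365)–(0.591866, -0.2314, -0.9465)  len=0.3790
  (v30,v1,v31) [-+-] → (0.591866, -0.2314, -0.9465)–(0.716846, -0.2314, -0.77445)  len=0.2127
  (v31,v1,v2) [-++] → (0.716846, -0.2314, -0.77445)–(1.01685, -0.2314, -0.3615)  len=0.5104
  (v31,v2,v32) [-+-] → (1.01685, -0.2314, -0.3615)–(1.01685, -0.2314, -0.148864)  len=0.2126
  (v32,v2,v3) [-++] → (1.01685, -0.2314, -0.148864)–(1.01685, -0.2314, 0.3615)  len=0.5104
  (v32,v3,v33) [-+-] → (1.01685, -0.2314, 0.3615)–(0.814635, -0.2314, 0.639865)  len=0.3441
  (v33,v3,v4) [-++] → (0.814635, -0.2314, 0.639865)–(0.591866, -0.2314, 0.9465)  len=0.3790
  (v33,v4,v5) [-++] → (0.591866, -0.2314, 0.9465)–(0.2314, -0.2314, 1.06365)  len=0.3790

Chained into 1 loop(s):
  loop 1: 20 segments, perimeter = 6.7883
Total perimeter = 6.788

loops=1 perimeter=6.788


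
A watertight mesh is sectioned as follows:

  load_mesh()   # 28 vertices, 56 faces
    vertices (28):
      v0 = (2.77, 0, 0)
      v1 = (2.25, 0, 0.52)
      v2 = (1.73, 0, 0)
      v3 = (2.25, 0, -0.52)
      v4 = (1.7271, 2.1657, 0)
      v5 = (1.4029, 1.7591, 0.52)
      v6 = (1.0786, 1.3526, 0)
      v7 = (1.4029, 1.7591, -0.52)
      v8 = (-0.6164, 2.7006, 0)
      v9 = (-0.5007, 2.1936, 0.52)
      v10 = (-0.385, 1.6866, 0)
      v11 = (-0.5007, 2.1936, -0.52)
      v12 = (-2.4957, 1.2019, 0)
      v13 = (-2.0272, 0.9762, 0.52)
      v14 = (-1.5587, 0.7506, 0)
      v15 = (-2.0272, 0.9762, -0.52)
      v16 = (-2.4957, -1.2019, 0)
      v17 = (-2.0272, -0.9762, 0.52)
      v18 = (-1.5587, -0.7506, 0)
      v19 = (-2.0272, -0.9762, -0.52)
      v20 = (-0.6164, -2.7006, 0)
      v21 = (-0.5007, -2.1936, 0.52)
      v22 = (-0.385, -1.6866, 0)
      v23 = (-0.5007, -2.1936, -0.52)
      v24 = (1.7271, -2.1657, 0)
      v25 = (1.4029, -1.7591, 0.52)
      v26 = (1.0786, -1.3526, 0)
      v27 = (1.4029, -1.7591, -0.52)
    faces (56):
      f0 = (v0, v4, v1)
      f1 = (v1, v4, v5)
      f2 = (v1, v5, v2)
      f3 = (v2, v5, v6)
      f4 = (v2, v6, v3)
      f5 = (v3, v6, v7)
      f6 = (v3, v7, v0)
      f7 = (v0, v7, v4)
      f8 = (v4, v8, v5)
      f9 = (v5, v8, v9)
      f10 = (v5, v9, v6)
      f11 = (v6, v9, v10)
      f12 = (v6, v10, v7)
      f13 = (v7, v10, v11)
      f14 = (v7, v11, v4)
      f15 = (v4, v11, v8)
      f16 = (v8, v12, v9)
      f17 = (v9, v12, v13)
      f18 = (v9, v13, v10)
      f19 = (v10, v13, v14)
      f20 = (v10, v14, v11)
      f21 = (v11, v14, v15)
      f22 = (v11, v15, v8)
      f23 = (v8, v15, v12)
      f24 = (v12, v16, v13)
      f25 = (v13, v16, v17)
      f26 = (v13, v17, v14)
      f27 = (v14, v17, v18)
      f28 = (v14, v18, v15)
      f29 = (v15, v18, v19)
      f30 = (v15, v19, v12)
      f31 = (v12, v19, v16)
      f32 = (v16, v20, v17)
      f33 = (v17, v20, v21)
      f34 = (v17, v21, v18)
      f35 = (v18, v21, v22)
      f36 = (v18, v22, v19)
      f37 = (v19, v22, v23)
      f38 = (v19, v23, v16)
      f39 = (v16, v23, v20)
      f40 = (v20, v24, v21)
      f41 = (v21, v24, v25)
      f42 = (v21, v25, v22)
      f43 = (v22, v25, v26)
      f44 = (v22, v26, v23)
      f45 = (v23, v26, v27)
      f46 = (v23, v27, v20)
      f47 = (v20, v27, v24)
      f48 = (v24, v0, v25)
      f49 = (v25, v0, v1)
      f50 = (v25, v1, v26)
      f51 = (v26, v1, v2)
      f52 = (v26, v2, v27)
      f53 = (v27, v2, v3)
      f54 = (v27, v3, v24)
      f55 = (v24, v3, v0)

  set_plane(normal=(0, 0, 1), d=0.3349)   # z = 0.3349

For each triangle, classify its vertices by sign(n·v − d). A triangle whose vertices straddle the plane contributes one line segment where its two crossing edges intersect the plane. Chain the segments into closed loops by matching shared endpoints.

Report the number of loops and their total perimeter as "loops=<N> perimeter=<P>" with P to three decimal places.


loops=2 perimeter=27.335

Straddling triangles (28 of 56):
  (v0,v4,v1) [--+] → (2.06387, 0.770906, 0.3349)–(2.4351, 0, 0.3349)  len=0.8556
  (v1,v4,v5) [+-+] → (2.06387, 0.770906, 0.3349)–(1.5183, 1.90383, 0.3349)  len=1.2574
  (v1,v5,v2) [++-] → (1.51934, 1.13293, 0.3349)–(2.0649, 0, 0.3349)  len=1.2574
  (v2,v5,v6) [-+-] → (1.51934, 1.13293, 0.3349)–(1.28746, 1.6144, 0.3349)  len=0.5344
  (v4,v8,v5) [--+] → (0.684107, 2.09424, 0.3349)–(1.5183, 1.90383, 0.3349)  len=0.8556
  (v5,v8,v9) [+-+] → (0.684107, 2.09424, 0.3349)–(-0.541885, 2.37407, 0.3349)  len=1.2575
  (v5,v9,v6) [++-] → (0.0614701, 1.89424, 0.3349)–(1.28746, 1.6144, 0.3349)  len=1.2575
  (v6,v9,v10) [-+-] → (0.0614701, 1.89424, 0.3349)–(-0.459515, 2.01313, 0.3349)  len=0.5344
  (v8,v12,v9) [--+] → (-1.21084, 1.84059, 0.3349)–(-0.541885, 2.37407, 0.3349)  len=0.8556
  (v9,v12,v13) [+-+] → (-1.21084, 1.84059, 0.3349)–(-2.19397, 1.05654, 0.3349)  len=1.2575
  (v9,v13,v10) [++-] → (-1.44264, 1.22908, 0.3349)–(-0.459515, 2.01313, 0.3349)  len=1.2575
  (v10,v13,v14) [-+-] → (-1.44264, 1.22908, 0.3349)–(-1.86043, 0.895895, 0.3349)  len=0.5344
  (v12,v16,v13) [--+] → (-2.19397, 0.20088, 0.3349)–(-2.19397, 1.05654, 0.3349)  len=0.8557
  (v13,v16,v17) [+-+] → (-2.19397, 0.20088, 0.3349)–(-2.19397, -1.05654, 0.3349)  len=1.2574
  (v13,v17,v14) [++-] → (-1.86043, -0.361526, 0.3349)–(-1.86043, 0.895895, 0.3349)  len=1.2574
  (v14,v17,v18) [-+-] → (-1.86043, -0.361526, 0.3349)–(-1.86043, -0.895895, 0.3349)  len=0.5344
  (v16,v20,v17) [--+] → (-1.52501, -1.59002, 0.3349)–(-2.19397, -1.05654, 0.3349)  len=0.8556
  (v17,v20,v21) [+-+] → (-1.52501, -1.59002, 0.3349)–(-0.541885, -2.37407, 0.3349)  len=1.2575
  (v17,v21,v18) [++-] → (-0.877307, -1.67995, 0.3349)–(-1.86043, -0.895895, 0.3349)  len=1.2575
  (v18,v21,v22) [-+-] → (-0.877307, -1.67995, 0.3349)–(-0.459515, -2.01313, 0.3349)  len=0.5344
  (v20,v24,v21) [--+] → (0.292311, -2.18367, 0.3349)–(-0.541885, -2.37407, 0.3349)  len=0.8556
  (v21,v24,v25) [+-+] → (0.292311, -2.18367, 0.3349)–(1.5183, -1.90383, 0.3349)  len=1.2575
  (v21,v25,v22) [++-] → (0.766476, -1.73329, 0.3349)–(-0.459515, -2.01313, 0.3349)  len=1.2575
  (v22,v25,v26) [-+-] → (0.766476, -1.73329, 0.3349)–(1.28746, -1.6144, 0.3349)  len=0.5344
  (v24,v0,v25) [--+] → (1.88954, -1.13293, 0.3349)–(1.5183, -1.90383, 0.3349)  len=0.8556
  (v25,v0,v1) [+-+] → (1.88954, -1.13293, 0.3349)–(2.4351, 0, 0.3349)  len=1.2574
  (v25,v1,v26) [++-] → (1.83303, -0.481474, 0.3349)–(1.28746, -1.6144, 0.3349)  len=1.2574
  (v26,v1,v2) [-+-] → (1.83303, -0.481474, 0.3349)–(2.0649, 0, 0.3349)  len=0.5344

Chained into 2 loop(s):
  loop 1: 14 segments, perimeter = 14.7918
  loop 2: 14 segments, perimeter = 12.5430
Total perimeter = 27.335


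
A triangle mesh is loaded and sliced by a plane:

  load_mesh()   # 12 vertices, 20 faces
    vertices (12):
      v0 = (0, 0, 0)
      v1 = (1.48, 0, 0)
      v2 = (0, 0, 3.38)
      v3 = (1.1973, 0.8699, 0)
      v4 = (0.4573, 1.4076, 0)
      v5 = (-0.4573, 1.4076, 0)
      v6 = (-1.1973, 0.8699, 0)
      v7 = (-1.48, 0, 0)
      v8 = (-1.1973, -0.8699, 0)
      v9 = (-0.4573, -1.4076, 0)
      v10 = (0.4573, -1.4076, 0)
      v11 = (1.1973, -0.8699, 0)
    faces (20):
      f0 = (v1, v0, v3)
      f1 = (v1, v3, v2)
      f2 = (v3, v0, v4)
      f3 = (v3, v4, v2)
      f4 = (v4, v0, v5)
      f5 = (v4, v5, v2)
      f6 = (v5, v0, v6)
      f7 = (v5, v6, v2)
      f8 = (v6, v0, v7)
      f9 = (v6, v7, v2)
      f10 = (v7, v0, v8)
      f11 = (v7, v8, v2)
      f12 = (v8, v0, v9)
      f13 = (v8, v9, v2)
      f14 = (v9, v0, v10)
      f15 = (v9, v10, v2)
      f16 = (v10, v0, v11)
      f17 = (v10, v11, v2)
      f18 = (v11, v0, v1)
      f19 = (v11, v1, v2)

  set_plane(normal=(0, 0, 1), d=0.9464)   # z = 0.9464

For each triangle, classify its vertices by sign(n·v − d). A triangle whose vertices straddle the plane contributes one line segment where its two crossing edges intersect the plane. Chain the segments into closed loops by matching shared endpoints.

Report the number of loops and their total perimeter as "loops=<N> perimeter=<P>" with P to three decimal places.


Straddling triangles (10 of 20):
  (v1,v3,v2) [--+] → (0.862056, 0.626328, 0.9464)–(1.0656, 0, 0.9464)  len=0.6586
  (v3,v4,v2) [--+] → (0.329256, 1.01347, 0.9464)–(0.862056, 0.626328, 0.9464)  len=0.6586
  (v4,v5,v2) [--+] → (-0.329256, 1.01347, 0.9464)–(0.329256, 1.01347, 0.9464)  len=0.6585
  (v5,v6,v2) [--+] → (-0.862056, 0.626328, 0.9464)–(-0.329256, 1.01347, 0.9464)  len=0.6586
  (v6,v7,v2) [--+] → (-1.0656, 0, 0.9464)–(-0.862056, 0.626328, 0.9464)  len=0.6586
  (v7,v8,v2) [--+] → (-0.862056, -0.626328, 0.9464)–(-1.0656, 0, 0.9464)  len=0.6586
  (v8,v9,v2) [--+] → (-0.329256, -1.01347, 0.9464)–(-0.862056, -0.626328, 0.9464)  len=0.6586
  (v9,v10,v2) [--+] → (0.329256, -1.01347, 0.9464)–(-0.329256, -1.01347, 0.9464)  len=0.6585
  (v10,v11,v2) [--+] → (0.862056, -0.626328, 0.9464)–(0.329256, -1.01347, 0.9464)  len=0.6586
  (v11,v1,v2) [--+] → (1.0656, 0, 0.9464)–(0.862056, -0.626328, 0.9464)  len=0.6586

Chained into 1 loop(s):
  loop 1: 10 segments, perimeter = 6.5857
Total perimeter = 6.586

loops=1 perimeter=6.586


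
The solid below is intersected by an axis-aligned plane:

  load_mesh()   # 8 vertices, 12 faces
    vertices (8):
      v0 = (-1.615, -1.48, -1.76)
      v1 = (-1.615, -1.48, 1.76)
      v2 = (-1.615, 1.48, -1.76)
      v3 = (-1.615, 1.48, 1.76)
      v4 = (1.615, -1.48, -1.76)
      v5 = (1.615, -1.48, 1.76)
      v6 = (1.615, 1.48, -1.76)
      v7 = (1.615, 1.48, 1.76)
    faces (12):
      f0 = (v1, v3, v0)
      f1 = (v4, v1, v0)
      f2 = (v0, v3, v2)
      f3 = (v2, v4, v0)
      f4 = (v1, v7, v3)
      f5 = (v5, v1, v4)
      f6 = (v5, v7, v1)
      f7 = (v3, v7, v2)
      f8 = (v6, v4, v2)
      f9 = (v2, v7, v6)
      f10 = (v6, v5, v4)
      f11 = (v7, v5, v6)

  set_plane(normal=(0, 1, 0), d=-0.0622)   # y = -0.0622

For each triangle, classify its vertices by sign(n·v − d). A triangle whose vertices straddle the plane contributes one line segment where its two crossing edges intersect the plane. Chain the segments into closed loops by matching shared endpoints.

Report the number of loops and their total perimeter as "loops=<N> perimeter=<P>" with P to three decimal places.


Straddling triangles (8 of 12):
  (v1,v3,v0) [-+-] → (-1.615, -0.0622, 1.76)–(-1.615, -0.0622, -0.0739676)  len=1.8340
  (v0,v3,v2) [-++] → (-1.615, -0.0622, -0.0739676)–(-1.615, -0.0622, -1.76)  len=1.6860
  (v2,v4,v0) [+--] → (0.0678736, -0.0622, -1.76)–(-1.615, -0.0622, -1.76)  len=1.6829
  (v1,v7,v3) [-++] → (-0.0678736, -0.0622, 1.76)–(-1.615, -0.0622, 1.76)  len=1.5471
  (v5,v7,v1) [-+-] → (1.615, -0.0622, 1.76)–(-0.0678736, -0.0622, 1.76)  len=1.6829
  (v6,v4,v2) [+-+] → (1.615, -0.0622, -1.76)–(0.0678736, -0.0622, -1.76)  len=1.5471
  (v6,v5,v4) [+--] → (1.615, -0.0622, 0.0739676)–(1.615, -0.0622, -1.76)  len=1.8340
  (v7,v5,v6) [+-+] → (1.615, -0.0622, 1.76)–(1.615, -0.0622, 0.0739676)  len=1.6860

Chained into 1 loop(s):
  loop 1: 8 segments, perimeter = 13.5000
Total perimeter = 13.500

loops=1 perimeter=13.500


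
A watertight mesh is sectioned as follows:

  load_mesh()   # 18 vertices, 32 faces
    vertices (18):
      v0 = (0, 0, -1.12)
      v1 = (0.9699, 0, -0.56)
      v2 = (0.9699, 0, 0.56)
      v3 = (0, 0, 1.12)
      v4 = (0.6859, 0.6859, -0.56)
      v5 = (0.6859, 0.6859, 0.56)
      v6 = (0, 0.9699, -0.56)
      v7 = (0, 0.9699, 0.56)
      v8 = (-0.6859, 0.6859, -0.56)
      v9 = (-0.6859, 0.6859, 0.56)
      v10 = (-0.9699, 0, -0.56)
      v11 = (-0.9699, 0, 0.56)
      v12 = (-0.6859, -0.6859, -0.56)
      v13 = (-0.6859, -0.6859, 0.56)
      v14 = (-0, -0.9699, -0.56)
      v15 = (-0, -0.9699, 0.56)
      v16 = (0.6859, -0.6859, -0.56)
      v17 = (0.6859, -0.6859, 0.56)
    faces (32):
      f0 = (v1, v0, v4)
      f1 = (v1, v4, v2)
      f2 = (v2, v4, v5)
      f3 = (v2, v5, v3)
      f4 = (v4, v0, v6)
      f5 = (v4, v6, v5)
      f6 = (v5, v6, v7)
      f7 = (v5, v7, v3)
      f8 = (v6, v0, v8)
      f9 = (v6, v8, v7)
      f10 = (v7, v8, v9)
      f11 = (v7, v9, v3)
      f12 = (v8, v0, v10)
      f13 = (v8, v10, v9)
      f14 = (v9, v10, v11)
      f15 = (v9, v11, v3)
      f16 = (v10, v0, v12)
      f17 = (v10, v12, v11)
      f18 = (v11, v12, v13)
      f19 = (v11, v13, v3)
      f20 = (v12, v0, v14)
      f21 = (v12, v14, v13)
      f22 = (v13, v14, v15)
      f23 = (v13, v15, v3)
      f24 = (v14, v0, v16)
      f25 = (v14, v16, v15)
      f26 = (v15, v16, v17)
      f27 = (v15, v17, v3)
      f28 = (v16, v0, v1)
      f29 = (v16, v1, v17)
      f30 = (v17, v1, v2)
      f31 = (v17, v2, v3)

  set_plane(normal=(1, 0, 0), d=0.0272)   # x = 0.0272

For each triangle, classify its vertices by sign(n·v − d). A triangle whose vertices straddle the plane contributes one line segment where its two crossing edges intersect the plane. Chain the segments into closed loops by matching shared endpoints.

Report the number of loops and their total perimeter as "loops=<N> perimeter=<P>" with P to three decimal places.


Straddling triangles (12 of 32):
  (v1,v0,v4) [+-+] → (0.0272, 0, -1.1043)–(0.0272, 0.0272, -1.09779)  len=0.0280
  (v2,v5,v3) [++-] → (0.0272, 0.0272, 1.09779)–(0.0272, 0, 1.1043)  len=0.0280
  (v4,v0,v6) [+--] → (0.0272, 0.0272, -1.09779)–(0.0272, 0.958638, -0.56)  len=1.0755
  (v4,v6,v5) [+-+] → (0.0272, 0.958638, -0.56)–(0.0272, 0.958638, -0.515585)  len=0.0444
  (v5,v6,v7) [+--] → (0.0272, 0.958638, -0.515585)–(0.0272, 0.958638, 0.56)  len=1.0756
  (v5,v7,v3) [+--] → (0.0272, 0.958638, 0.56)–(0.0272, 0.0272, 1.09779)  len=1.0755
  (v14,v0,v16) [--+] → (0.0272, -0.0272, -1.09779)–(0.0272, -0.958638, -0.56)  len=1.0755
  (v14,v16,v15) [-+-] → (0.0272, -0.958638, -0.56)–(0.0272, -0.958638, 0.515585)  len=1.0756
  (v15,v16,v17) [-++] → (0.0272, -0.958638, 0.515585)–(0.0272, -0.958638, 0.56)  len=0.0444
  (v15,v17,v3) [-+-] → (0.0272, -0.958638, 0.56)–(0.0272, -0.0272, 1.09779)  len=1.0755
  (v16,v0,v1) [+-+] → (0.0272, -0.0272, -1.09779)–(0.0272, 0, -1.1043)  len=0.0280
  (v17,v2,v3) [++-] → (0.0272, 0, 1.1043)–(0.0272, -0.0272, 1.09779)  len=0.0280

Chained into 1 loop(s):
  loop 1: 12 segments, perimeter = 6.6540
Total perimeter = 6.654

loops=1 perimeter=6.654


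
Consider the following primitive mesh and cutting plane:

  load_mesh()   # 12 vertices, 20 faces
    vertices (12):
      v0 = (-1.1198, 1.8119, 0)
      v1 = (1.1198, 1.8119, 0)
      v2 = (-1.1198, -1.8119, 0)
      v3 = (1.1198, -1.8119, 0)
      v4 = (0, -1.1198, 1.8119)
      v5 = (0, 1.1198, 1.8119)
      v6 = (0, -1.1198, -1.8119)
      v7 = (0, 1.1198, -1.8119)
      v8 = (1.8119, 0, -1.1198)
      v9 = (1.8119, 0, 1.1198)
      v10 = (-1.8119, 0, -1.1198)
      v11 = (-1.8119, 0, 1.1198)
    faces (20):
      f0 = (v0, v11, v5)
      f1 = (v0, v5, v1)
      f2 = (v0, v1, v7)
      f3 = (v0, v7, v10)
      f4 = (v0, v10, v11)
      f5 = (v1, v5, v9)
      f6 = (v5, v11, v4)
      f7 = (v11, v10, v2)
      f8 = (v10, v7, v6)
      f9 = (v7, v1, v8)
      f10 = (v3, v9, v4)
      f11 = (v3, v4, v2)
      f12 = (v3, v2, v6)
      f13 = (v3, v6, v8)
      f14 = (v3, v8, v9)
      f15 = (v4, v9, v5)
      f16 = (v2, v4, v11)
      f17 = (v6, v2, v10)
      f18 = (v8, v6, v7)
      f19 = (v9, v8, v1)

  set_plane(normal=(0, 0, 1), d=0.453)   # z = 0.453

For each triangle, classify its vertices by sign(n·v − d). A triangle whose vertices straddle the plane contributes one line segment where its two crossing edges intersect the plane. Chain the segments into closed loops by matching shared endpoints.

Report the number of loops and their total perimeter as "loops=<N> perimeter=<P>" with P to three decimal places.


Straddling triangles (10 of 20):
  (v0,v11,v5) [-++] → (-1.39978, 1.07892, 0.453)–(-0.839835, 1.63887, 0.453)  len=0.7919
  (v0,v5,v1) [-+-] → (-0.839835, 1.63887, 0.453)–(0.839835, 1.63887, 0.453)  len=1.6797
  (v0,v10,v11) [--+] → (-1.8119, 0, 0.453)–(-1.39978, 1.07892, 0.453)  len=1.1550
  (v1,v5,v9) [-++] → (0.839835, 1.63887, 0.453)–(1.39978, 1.07892, 0.453)  len=0.7919
  (v11,v10,v2) [+--] → (-1.8119, 0, 0.453)–(-1.39978, -1.07892, 0.453)  len=1.1550
  (v3,v9,v4) [-++] → (1.39978, -1.07892, 0.453)–(0.839835, -1.63887, 0.453)  len=0.7919
  (v3,v4,v2) [-+-] → (0.839835, -1.63887, 0.453)–(-0.839835, -1.63887, 0.453)  len=1.6797
  (v3,v8,v9) [--+] → (1.8119, 0, 0.453)–(1.39978, -1.07892, 0.453)  len=1.1550
  (v2,v4,v11) [-++] → (-0.839835, -1.63887, 0.453)–(-1.39978, -1.07892, 0.453)  len=0.7919
  (v9,v8,v1) [+--] → (1.8119, 0, 0.453)–(1.39978, 1.07892, 0.453)  len=1.1550

Chained into 1 loop(s):
  loop 1: 10 segments, perimeter = 11.1467
Total perimeter = 11.147

loops=1 perimeter=11.147


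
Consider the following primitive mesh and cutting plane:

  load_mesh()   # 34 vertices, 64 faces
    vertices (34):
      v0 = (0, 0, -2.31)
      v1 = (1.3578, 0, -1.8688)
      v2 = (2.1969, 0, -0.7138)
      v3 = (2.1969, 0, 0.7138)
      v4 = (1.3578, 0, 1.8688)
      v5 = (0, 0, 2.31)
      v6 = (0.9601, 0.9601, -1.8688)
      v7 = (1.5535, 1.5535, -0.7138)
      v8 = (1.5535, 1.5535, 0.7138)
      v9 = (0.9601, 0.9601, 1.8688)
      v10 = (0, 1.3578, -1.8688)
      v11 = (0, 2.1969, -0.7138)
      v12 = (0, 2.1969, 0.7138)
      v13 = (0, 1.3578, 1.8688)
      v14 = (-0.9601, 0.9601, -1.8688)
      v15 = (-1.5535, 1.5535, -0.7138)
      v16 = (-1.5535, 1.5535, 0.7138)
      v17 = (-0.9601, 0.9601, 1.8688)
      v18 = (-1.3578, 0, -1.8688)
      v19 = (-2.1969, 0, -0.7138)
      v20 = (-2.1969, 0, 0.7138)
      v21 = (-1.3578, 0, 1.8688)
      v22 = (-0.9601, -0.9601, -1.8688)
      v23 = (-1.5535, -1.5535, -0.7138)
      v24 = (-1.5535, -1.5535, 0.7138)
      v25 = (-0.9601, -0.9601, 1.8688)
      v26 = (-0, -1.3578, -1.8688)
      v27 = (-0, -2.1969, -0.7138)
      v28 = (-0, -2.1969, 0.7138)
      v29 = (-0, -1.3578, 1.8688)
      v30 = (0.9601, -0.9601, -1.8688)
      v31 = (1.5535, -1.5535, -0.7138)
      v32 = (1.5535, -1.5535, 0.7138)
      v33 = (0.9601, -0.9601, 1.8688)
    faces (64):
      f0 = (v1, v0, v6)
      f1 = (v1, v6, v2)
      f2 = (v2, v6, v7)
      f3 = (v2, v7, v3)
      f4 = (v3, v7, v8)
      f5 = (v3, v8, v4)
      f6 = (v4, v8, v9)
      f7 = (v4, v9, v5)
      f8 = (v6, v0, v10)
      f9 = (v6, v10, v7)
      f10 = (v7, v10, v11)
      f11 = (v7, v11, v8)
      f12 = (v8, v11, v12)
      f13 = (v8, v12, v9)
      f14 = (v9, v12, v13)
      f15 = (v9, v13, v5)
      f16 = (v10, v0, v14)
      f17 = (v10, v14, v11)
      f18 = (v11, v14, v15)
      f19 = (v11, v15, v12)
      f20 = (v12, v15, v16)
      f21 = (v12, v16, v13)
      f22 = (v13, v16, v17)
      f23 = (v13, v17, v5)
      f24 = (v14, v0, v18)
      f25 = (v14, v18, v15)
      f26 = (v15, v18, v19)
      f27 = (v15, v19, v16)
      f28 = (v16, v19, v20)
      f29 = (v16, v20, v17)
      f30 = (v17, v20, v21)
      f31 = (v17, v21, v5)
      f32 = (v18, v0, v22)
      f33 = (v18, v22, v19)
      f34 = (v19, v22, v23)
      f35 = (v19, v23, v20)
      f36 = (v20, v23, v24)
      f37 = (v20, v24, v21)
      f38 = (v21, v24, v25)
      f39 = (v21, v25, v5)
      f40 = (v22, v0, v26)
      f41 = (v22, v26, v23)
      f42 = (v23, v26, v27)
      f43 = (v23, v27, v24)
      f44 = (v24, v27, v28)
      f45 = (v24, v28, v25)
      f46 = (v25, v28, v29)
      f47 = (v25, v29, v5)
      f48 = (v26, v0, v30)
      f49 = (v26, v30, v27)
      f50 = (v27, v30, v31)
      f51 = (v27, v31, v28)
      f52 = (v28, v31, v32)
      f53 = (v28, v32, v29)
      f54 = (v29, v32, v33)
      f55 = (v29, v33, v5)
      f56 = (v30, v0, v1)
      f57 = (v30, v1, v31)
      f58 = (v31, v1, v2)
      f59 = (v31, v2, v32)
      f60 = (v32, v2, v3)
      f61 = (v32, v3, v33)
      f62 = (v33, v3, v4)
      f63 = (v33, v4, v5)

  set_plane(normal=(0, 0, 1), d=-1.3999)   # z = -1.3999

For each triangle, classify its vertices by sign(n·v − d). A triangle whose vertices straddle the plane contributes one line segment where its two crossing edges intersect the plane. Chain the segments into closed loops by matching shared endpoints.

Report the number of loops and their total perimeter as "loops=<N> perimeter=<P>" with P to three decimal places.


loops=1 perimeter=10.400

Straddling triangles (16 of 64):
  (v1,v6,v2) [--+] → (1.46221, 0.570324, -1.3999)–(1.69845, 0, -1.3999)  len=0.6173
  (v2,v6,v7) [+-+] → (1.46221, 0.570324, -1.3999)–(1.201, 1.201, -1.3999)  len=0.6826
  (v6,v10,v7) [--+] → (0.630681, 1.43725, -1.3999)–(1.201, 1.201, -1.3999)  len=0.6173
  (v7,v10,v11) [+-+] → (0.630681, 1.43725, -1.3999)–(0, 1.69845, -1.3999)  len=0.6826
  (v10,v14,v11) [--+] → (-0.570324, 1.46221, -1.3999)–(0, 1.69845, -1.3999)  len=0.6173
  (v11,v14,v15) [+-+] → (-0.570324, 1.46221, -1.3999)–(-1.201, 1.201, -1.3999)  len=0.6826
  (v14,v18,v15) [--+] → (-1.43725, 0.630681, -1.3999)–(-1.201, 1.201, -1.3999)  len=0.6173
  (v15,v18,v19) [+-+] → (-1.43725, 0.630681, -1.3999)–(-1.69845, 0, -1.3999)  len=0.6826
  (v18,v22,v19) [--+] → (-1.46221, -0.570324, -1.3999)–(-1.69845, 0, -1.3999)  len=0.6173
  (v19,v22,v23) [+-+] → (-1.46221, -0.570324, -1.3999)–(-1.201, -1.201, -1.3999)  len=0.6826
  (v22,v26,v23) [--+] → (-0.630681, -1.43725, -1.3999)–(-1.201, -1.201, -1.3999)  len=0.6173
  (v23,v26,v27) [+-+] → (-0.630681, -1.43725, -1.3999)–(0, -1.69845, -1.3999)  len=0.6826
  (v26,v30,v27) [--+] → (0.570324, -1.46221, -1.3999)–(0, -1.69845, -1.3999)  len=0.6173
  (v27,v30,v31) [+-+] → (0.570324, -1.46221, -1.3999)–(1.201, -1.201, -1.3999)  len=0.6826
  (v30,v1,v31) [--+] → (1.43725, -0.630681, -1.3999)–(1.201, -1.201, -1.3999)  len=0.6173
  (v31,v1,v2) [+-+] → (1.43725, -0.630681, -1.3999)–(1.69845, 0, -1.3999)  len=0.6826

Chained into 1 loop(s):
  loop 1: 16 segments, perimeter = 10.3996
Total perimeter = 10.400


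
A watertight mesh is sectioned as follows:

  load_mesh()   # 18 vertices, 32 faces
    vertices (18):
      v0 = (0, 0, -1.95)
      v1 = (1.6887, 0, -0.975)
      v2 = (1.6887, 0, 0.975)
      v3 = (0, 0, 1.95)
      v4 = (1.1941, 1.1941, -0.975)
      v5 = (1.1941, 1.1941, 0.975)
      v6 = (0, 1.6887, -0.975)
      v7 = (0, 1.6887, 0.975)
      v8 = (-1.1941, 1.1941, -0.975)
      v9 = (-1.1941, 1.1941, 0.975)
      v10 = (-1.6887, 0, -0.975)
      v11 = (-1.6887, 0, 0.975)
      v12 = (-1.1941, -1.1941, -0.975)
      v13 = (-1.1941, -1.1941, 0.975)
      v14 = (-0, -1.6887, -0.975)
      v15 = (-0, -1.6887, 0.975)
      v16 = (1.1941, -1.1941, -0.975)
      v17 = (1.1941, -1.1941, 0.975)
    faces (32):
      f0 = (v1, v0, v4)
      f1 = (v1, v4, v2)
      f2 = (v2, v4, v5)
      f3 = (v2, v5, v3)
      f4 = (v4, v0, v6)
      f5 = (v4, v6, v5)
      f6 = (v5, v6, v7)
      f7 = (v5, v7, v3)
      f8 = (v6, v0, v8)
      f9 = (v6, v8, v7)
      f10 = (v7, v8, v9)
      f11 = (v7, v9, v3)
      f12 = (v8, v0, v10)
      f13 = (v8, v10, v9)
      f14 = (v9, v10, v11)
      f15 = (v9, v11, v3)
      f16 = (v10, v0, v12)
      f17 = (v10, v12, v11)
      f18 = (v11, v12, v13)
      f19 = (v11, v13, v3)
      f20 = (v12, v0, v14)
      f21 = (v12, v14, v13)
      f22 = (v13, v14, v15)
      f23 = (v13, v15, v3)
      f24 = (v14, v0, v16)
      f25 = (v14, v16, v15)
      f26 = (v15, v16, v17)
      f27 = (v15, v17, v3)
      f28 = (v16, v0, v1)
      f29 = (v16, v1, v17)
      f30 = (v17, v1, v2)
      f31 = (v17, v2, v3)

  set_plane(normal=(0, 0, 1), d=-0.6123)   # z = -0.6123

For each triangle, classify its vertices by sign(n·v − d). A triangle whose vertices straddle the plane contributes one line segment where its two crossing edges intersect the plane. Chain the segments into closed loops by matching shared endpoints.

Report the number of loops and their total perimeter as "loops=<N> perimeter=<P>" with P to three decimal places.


loops=1 perimeter=10.340

Straddling triangles (16 of 32):
  (v1,v4,v2) [--+] → (1.2861, 0.971997, -0.6123)–(1.6887, 0, -0.6123)  len=1.0521
  (v2,v4,v5) [+-+] → (1.2861, 0.971997, -0.6123)–(1.1941, 1.1941, -0.6123)  len=0.2404
  (v4,v6,v5) [--+] → (0.222103, 1.5967, -0.6123)–(1.1941, 1.1941, -0.6123)  len=1.0521
  (v5,v6,v7) [+-+] → (0.222103, 1.5967, -0.6123)–(0, 1.6887, -0.6123)  len=0.2404
  (v6,v8,v7) [--+] → (-0.971997, 1.2861, -0.6123)–(0, 1.6887, -0.6123)  len=1.0521
  (v7,v8,v9) [+-+] → (-0.971997, 1.2861, -0.6123)–(-1.1941, 1.1941, -0.6123)  len=0.2404
  (v8,v10,v9) [--+] → (-1.5967, 0.222103, -0.6123)–(-1.1941, 1.1941, -0.6123)  len=1.0521
  (v9,v10,v11) [+-+] → (-1.5967, 0.222103, -0.6123)–(-1.6887, 0, -0.6123)  len=0.2404
  (v10,v12,v11) [--+] → (-1.2861, -0.971997, -0.6123)–(-1.6887, 0, -0.6123)  len=1.0521
  (v11,v12,v13) [+-+] → (-1.2861, -0.971997, -0.6123)–(-1.1941, -1.1941, -0.6123)  len=0.2404
  (v12,v14,v13) [--+] → (-0.222103, -1.5967, -0.6123)–(-1.1941, -1.1941, -0.6123)  len=1.0521
  (v13,v14,v15) [+-+] → (-0.222103, -1.5967, -0.6123)–(0, -1.6887, -0.6123)  len=0.2404
  (v14,v16,v15) [--+] → (0.971997, -1.2861, -0.6123)–(0, -1.6887, -0.6123)  len=1.0521
  (v15,v16,v17) [+-+] → (0.971997, -1.2861, -0.6123)–(1.1941, -1.1941, -0.6123)  len=0.2404
  (v16,v1,v17) [--+] → (1.5967, -0.222103, -0.6123)–(1.1941, -1.1941, -0.6123)  len=1.0521
  (v17,v1,v2) [+-+] → (1.5967, -0.222103, -0.6123)–(1.6887, 0, -0.6123)  len=0.2404

Chained into 1 loop(s):
  loop 1: 16 segments, perimeter = 10.3398
Total perimeter = 10.340


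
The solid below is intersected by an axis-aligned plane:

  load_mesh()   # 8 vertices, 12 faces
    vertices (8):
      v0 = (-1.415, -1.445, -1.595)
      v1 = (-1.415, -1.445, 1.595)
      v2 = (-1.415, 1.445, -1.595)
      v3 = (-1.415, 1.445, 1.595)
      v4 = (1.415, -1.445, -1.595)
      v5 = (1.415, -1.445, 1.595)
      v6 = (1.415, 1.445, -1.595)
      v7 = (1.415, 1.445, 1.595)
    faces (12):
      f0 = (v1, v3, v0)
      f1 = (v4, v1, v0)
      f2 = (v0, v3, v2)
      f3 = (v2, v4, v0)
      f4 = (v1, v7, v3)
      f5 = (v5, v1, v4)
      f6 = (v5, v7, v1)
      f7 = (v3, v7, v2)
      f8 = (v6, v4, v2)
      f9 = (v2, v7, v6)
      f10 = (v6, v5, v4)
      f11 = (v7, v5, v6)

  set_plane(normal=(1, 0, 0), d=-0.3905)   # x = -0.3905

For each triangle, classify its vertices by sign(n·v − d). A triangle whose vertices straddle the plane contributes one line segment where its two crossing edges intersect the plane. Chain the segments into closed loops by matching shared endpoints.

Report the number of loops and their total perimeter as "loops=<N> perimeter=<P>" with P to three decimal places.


loops=1 perimeter=12.160

Straddling triangles (8 of 12):
  (v4,v1,v0) [+--] → (-0.3905, -1.445, 0.440175)–(-0.3905, -1.445, -1.595)  len=2.0352
  (v2,v4,v0) [-+-] → (-0.3905, 0.398779, -1.595)–(-0.3905, -1.445, -1.595)  len=1.8438
  (v1,v7,v3) [-+-] → (-0.3905, -0.398779, 1.595)–(-0.3905, 1.445, 1.595)  len=1.8438
  (v5,v1,v4) [+-+] → (-0.3905, -1.445, 1.595)–(-0.3905, -1.445, 0.440175)  len=1.1548
  (v5,v7,v1) [++-] → (-0.3905, -0.398779, 1.595)–(-0.3905, -1.445, 1.595)  len=1.0462
  (v3,v7,v2) [-+-] → (-0.3905, 1.445, 1.595)–(-0.3905, 1.445, -0.440175)  len=2.0352
  (v6,v4,v2) [++-] → (-0.3905, 0.398779, -1.595)–(-0.3905, 1.445, -1.595)  len=1.0462
  (v2,v7,v6) [-++] → (-0.3905, 1.445, -0.440175)–(-0.3905, 1.445, -1.595)  len=1.1548

Chained into 1 loop(s):
  loop 1: 8 segments, perimeter = 12.1600
Total perimeter = 12.160


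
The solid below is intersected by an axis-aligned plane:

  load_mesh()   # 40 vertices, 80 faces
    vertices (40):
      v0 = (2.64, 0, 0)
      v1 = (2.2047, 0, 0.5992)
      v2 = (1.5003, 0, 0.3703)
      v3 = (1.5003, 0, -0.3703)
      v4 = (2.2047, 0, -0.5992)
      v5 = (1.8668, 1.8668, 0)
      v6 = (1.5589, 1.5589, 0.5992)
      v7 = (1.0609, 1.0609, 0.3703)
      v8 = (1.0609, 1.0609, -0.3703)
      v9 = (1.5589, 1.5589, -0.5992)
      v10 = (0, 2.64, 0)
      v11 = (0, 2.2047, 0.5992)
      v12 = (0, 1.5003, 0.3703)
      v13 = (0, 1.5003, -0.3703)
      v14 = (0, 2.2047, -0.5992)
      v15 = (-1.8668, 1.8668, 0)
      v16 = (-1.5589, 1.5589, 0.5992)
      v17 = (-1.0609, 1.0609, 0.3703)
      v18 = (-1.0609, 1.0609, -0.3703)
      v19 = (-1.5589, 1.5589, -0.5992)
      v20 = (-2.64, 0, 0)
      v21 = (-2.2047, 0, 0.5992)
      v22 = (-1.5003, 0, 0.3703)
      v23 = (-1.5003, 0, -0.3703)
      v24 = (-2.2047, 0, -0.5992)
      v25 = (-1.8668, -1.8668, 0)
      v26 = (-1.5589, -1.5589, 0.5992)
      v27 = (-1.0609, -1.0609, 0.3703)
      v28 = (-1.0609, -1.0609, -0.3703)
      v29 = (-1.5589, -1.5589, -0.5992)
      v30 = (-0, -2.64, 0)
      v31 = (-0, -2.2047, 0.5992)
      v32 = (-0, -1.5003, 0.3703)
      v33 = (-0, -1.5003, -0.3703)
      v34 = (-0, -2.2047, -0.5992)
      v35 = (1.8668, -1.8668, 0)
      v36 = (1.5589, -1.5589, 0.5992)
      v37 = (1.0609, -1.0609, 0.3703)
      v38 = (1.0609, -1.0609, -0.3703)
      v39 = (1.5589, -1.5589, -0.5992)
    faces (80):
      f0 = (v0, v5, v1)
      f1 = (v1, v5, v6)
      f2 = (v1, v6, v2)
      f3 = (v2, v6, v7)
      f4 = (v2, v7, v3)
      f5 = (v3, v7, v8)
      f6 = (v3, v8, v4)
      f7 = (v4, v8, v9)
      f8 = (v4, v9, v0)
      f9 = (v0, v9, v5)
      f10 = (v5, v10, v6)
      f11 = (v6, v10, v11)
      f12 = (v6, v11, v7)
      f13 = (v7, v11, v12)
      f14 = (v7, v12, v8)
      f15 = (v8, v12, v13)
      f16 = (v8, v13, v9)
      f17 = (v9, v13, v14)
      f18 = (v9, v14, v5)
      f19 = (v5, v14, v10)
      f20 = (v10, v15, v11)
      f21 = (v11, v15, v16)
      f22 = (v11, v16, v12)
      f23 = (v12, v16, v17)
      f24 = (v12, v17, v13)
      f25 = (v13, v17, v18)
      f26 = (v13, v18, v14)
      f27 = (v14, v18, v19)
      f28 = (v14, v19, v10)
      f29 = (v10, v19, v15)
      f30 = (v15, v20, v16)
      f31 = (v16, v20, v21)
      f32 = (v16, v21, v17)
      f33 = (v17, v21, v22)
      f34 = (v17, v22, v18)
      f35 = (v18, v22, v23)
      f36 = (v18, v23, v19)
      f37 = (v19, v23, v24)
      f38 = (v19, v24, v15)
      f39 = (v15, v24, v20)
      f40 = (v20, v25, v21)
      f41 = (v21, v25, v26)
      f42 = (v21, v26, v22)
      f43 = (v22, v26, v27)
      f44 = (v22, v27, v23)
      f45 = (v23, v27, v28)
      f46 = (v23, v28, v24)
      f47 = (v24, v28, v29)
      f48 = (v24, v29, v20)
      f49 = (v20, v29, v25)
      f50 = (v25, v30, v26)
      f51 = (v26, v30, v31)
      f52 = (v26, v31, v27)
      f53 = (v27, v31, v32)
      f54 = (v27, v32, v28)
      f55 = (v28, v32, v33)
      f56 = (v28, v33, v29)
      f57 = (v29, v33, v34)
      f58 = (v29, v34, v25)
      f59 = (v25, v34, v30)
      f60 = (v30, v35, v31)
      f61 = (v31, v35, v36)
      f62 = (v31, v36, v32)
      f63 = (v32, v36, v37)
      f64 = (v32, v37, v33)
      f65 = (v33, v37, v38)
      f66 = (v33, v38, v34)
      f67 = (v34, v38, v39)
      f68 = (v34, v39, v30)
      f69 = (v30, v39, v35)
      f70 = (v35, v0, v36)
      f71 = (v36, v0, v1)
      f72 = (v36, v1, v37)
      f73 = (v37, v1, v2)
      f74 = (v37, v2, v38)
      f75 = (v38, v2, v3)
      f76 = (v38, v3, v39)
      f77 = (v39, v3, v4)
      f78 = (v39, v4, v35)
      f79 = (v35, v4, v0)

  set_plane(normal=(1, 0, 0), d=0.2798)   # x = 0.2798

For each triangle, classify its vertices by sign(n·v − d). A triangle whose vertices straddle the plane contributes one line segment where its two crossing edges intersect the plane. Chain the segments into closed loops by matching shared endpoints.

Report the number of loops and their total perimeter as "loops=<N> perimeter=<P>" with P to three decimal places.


Straddling triangles (20 of 80):
  (v5,v10,v6) [+-+] → (0.2798, 2.52411, 0)–(0.2798, 2.44596, 0.107548)  len=0.1329
  (v6,v10,v11) [+--] → (0.2798, 2.44596, 0.107548)–(0.2798, 2.08879, 0.5992)  len=0.6077
  (v6,v11,v7) [+-+] → (0.2798, 2.08879, 0.5992)–(0.2798, 1.90304, 0.53883)  len=0.1953
  (v7,v11,v12) [+--] → (0.2798, 1.90304, 0.53883)–(0.2798, 1.38441, 0.3703)  len=0.5453
  (v7,v12,v8) [+-+] → (0.2798, 1.38441, 0.3703)–(0.2798, 1.38441, 0.174975)  len=0.1953
  (v8,v12,v13) [+--] → (0.2798, 1.38441, 0.174975)–(0.2798, 1.38441, -0.3703)  len=0.5453
  (v8,v13,v9) [+-+] → (0.2798, 1.38441, -0.3703)–(0.2798, 1.51082, -0.411384)  len=0.1329
  (v9,v13,v14) [+--] → (0.2798, 1.51082, -0.411384)–(0.2798, 2.08879, -0.5992)  len=0.6077
  (v9,v14,v5) [+-+] → (0.2798, 2.08879, -0.5992)–(0.2798, 2.15405, -0.509391)  len=0.1110
  (v5,v14,v10) [+--] → (0.2798, 2.15405, -0.509391)–(0.2798, 2.52411, 0)  len=0.6296
  (v30,v35,v31) [-+-] → (0.2798, -2.52411, 0)–(0.2798, -2.15405, 0.509391)  len=0.6296
  (v31,v35,v36) [-++] → (0.2798, -2.15405, 0.509391)–(0.2798, -2.08879, 0.5992)  len=0.1110
  (v31,v36,v32) [-+-] → (0.2798, -2.08879, 0.5992)–(0.2798, -1.51082, 0.411384)  len=0.6077
  (v32,v36,v37) [-++] → (0.2798, -1.51082, 0.411384)–(0.2798, -1.38441, 0.3703)  len=0.1329
  (v32,v37,v33) [-+-] → (0.2798, -1.38441, 0.3703)–(0.2798, -1.38441, -0.174975)  len=0.5453
  (v33,v37,v38) [-++] → (0.2798, -1.38441, -0.174975)–(0.2798, -1.38441, -0.3703)  len=0.1953
  (v33,v38,v34) [-+-] → (0.2798, -1.38441, -0.3703)–(0.2798, -1.90304, -0.53883)  len=0.5453
  (v34,v38,v39) [-++] → (0.2798, -1.90304, -0.53883)–(0.2798, -2.08879, -0.5992)  len=0.1953
  (v34,v39,v30) [-+-] → (0.2798, -2.08879, -0.5992)–(0.2798, -2.44596, -0.107548)  len=0.6077
  (v30,v39,v35) [-++] → (0.2798, -2.44596, -0.107548)–(0.2798, -2.52411, 0)  len=0.1329

Chained into 2 loop(s):
  loop 1: 10 segments, perimeter = 3.7031
  loop 2: 10 segments, perimeter = 3.7031
Total perimeter = 7.406

loops=2 perimeter=7.406
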